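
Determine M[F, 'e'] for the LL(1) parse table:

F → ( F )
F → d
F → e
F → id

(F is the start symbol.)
To find M[F, 'e'], we find productions for F where 'e' is in the predict set (PREDICT(N → α) = (FIRST(α) \ {ε}) ∪ (FOLLOW(N) if α ⇒* ε)).

F → ( F ): PREDICT = { '(' }
F → d: PREDICT = { 'd' }
F → e: PREDICT = { 'e' }
  'e' is in predict set, so this production goes in M[F, 'e']
F → id: PREDICT = { 'id' }

M[F, 'e'] = F → e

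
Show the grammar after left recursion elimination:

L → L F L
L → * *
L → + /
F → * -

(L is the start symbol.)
L → * * L'
L → + / L'
L' → F L L'
L' → ε
F → * -

L is directly left-recursive. The standard transformation for
  A → A α₁ | ... | A α_m | β₁ | ... | β_n
is
  A  → β₁ A' | ... | β_n A'
  A' → α₁ A' | ... | α_m A' | ε

L → * * becomes L → * * L'
L → + / becomes L → + / L'
L → L F L becomes L' → F L L'
Add L' → ε

Productions for other non-terminals are unchanged:
  F → * -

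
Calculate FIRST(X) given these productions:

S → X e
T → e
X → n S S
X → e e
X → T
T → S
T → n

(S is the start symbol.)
{ 'e', 'n' }

To compute FIRST(X), examine every production with X on the left-hand side, reading each right-hand side left to right until a non-nullable symbol is reached.

FIRST sets of the other non-terminals involved (by the same procedure, iterated to a fixed point):
  FIRST(T) = { 'e', 'n' }

From X → n S S:
  - n is a terminal: add 'n' and stop
From X → e e:
  - e is a terminal: add 'e' and stop
From X → T:
  - T is a non-terminal: add FIRST(T) \ {ε} = { 'e', 'n' }
    T is not nullable, so stop

Collecting: FIRST(X) = { 'e', 'n' }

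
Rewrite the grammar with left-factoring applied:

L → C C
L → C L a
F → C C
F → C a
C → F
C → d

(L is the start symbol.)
L → C L'
L' → C
L' → L a
F → C F'
F' → C
F' → a
C → F
C → d

Left-factoring transforms A → αβ₁ | αβ₂ into A → αA' and A' → β₁ | β₂
(α is the longest common prefix among the alternatives). Repeat until
no nonterminal has two alternatives with a common prefix.

Round 1: L has alternatives sharing prefix 'C'. Introduce L': L → C L'
  Add: L' → C
  Add: L' → L a

Round 2: F has alternatives sharing prefix 'C'. Introduce F': F → C F'
  Add: F' → C
  Add: F' → a

No remaining common prefixes — done.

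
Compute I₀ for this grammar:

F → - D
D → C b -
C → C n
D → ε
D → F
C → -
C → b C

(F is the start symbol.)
{ [F → . - D], [F' → . F] }

First, augment the grammar with F' → F
I₀ = CLOSURE({ [F' → . F] }):
  [F' → . F] has the dot before F: add [F → . - D]
No further items can be added.

I₀ = { [F → . - D], [F' → . F] }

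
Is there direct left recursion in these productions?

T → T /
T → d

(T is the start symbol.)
T → T /: LEFT RECURSIVE (starts with T)
T → d: starts with d

The grammar has direct left recursion on: T.

Answer: Yes, T is left-recursive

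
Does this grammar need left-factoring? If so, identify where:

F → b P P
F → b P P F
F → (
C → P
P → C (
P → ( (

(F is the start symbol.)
Yes, F has productions with common prefix 'b P P'

Left-factoring is needed when two productions for the same non-terminal
share a common prefix on the right-hand side.

Productions for F:
  F → b P P
  F → b P P F
  F → (
Productions for P:
  P → C (
  P → ( (

Found common prefix 'b P P' in productions for F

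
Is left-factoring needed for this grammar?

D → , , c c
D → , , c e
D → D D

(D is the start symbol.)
Yes, D has productions with common prefix ', , c'

Left-factoring is needed when two productions for the same non-terminal
share a common prefix on the right-hand side.

Productions for D:
  D → , , c c
  D → , , c e
  D → D D

Found common prefix ', , c' in productions for D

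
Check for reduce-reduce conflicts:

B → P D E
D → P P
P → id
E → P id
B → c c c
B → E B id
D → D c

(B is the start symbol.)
Yes — I10: [E → P id .] vs [P → id .]

A reduce-reduce conflict occurs when an LR(0) state has two complete items [A → α .] and [B → β .] — both call for a reduction, and with no lookahead the parser cannot choose between them.

Augment with B' → B and build the canonical LR(0) collection (I0 = CLOSURE({[B' → . B]}), then GOTO on every symbol after a dot until no new states appear). It has 18 states:
  I0: { [B → . E B id], [B → . P D E], [B → . c c c], [B' → . B], [E → . P id], [P → . id] }  — shift
  I1: { [B' → B .] }  — accept
  I2: { [B → . E B id], [B → . P D E], [B → . c c c], [B → E . B id], [E → . P id], [P → . id] }  — shift
  I3: { [B → P . D E], [D → . D c], [D → . P P], [E → P . id], [P → . id] }  — shift
  I4: { [B → c . c c] }  — shift
  I5: { [P → id .] }  — reduce
  I6: { [B → c c . c] }  — shift
  I7: { [B → c c c .] }  — reduce
  I8: { [B → P D . E], [D → D . c], [E → . P id], [P → . id] }  — shift
  I9: { [D → P . P], [P → . id] }  — shift
  I10: { [E → P id .], [P → id .] }  — 2 reduces
  I11: { [D → P P .] }  — reduce
  I12: { [B → P D E .] }  — reduce
  I13: { [E → P . id] }  — shift
  I14: { [D → D c .] }  — reduce
  I15: { [E → P id .] }  — reduce
  I16: { [B → E B . id] }  — shift
  I17: { [B → E B id .] }  — reduce

I10 contains complete items [E → P id .], [P → id .] — reduce-reduce conflict.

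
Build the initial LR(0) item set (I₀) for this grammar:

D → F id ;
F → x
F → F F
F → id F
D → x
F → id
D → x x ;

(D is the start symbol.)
First, augment the grammar with D' → D
I₀ = CLOSURE({ [D' → . D] }):
  [D' → . D] has the dot before D: add [D → . F id ;], [D → . x], [D → . x x ;]
  [D → . F id ;] has the dot before F: add [F → . x], [F → . F F], [F → . id F], [F → . id]
No further items can be added.

I₀ = { [D → . F id ;], [D → . x x ;], [D → . x], [D' → . D], [F → . F F], [F → . id F], [F → . id], [F → . x] }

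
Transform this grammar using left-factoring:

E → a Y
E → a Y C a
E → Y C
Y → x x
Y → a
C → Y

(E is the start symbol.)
E → a Y E'
E' → ε
E' → C a
E → Y C
Y → x x
Y → a
C → Y

Left-factoring transforms A → αβ₁ | αβ₂ into A → αA' and A' → β₁ | β₂
(α is the longest common prefix among the alternatives). Repeat until
no nonterminal has two alternatives with a common prefix.

Round 1: E has alternatives sharing prefix 'a Y'. Introduce E': E → a Y E'
  Add: E' → ε
  Add: E' → C a

No remaining common prefixes — done.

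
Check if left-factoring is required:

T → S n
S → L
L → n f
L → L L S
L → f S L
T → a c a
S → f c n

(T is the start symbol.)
No, left-factoring is not needed

Left-factoring is needed when two productions for the same non-terminal
share a common prefix on the right-hand side.

Productions for T:
  T → S n
  T → a c a
Productions for S:
  S → L
  S → f c n
Productions for L:
  L → n f
  L → L L S
  L → f S L

No common prefixes found.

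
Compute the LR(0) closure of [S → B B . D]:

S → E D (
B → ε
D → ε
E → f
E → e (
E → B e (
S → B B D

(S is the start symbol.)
Start with: [S → B B . D]
  [S → B B . D] has the dot before D: add [D → .]
No further items can be added.

CLOSURE = { [D → .], [S → B B . D] }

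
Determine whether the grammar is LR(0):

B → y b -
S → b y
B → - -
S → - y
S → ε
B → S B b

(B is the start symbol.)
Augment with B' → B and build the canonical LR(0) collection (I0 = CLOSURE({[B' → . B]}), then GOTO on every symbol after a dot until no new states appear). It has 13 states:
  I0: { [B → . - -], [B → . S B b], [B → . y b -], [B' → . B], [S → . - y], [S → . b y], [S → .] }  — shift, reduce
  I1: { [B → - . -], [S → - . y] }  — shift
  I2: { [B' → B .] }  — accept
  I3: { [B → . - -], [B → . S B b], [B → . y b -], [B → S . B b], [S → . - y], [S → . b y], [S → .] }  — shift, reduce
  I4: { [S → b . y] }  — shift
  I5: { [B → y . b -] }  — shift
  I6: { [B → y b . -] }  — shift
  I7: { [B → y b - .] }  — reduce
  I8: { [S → b y .] }  — reduce
  I9: { [B → S B . b] }  — shift
  I10: { [B → S B b .] }  — reduce
  I11: { [B → - - .] }  — reduce
  I12: { [S → - y .] }  — reduce

Conflict in state I0:
  Shift-reduce conflict between [S → .] and [B → . - -]
So the grammar is NOT LR(0).

Answer: No. Shift-reduce conflict between [S → .] and [B → . - -]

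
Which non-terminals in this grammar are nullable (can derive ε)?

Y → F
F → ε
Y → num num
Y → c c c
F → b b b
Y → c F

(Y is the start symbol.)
{ 'F', 'Y' }

ε-productions: F → ε
So F is immediately nullable.
Y → F: every symbol on the right is nullable, so Y is nullable too.
Every non-terminal is now nullable.
Nullable = { 'F', 'Y' }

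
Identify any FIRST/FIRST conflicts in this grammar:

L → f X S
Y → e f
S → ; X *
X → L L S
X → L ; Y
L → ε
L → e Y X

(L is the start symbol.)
Yes. X → L L S / X → L ';' Y on { ';', 'e', 'f' }

A FIRST/FIRST conflict occurs when two productions N → α and N → β for the same non-terminal have FIRST(α) ∩ FIRST(β) ≠ ∅ (with ε ∈ FIRST of a nullable right-hand side, so two nullable alternatives also conflict).

FIRST sets of the non-terminals at (or reachable through a nullable prefix from) the front of some alternative:
  FIRST(L) = { 'e', 'f', ε }
  FIRST(S) = { ';' }

Productions for L:
  L → f X S: FIRST = { 'f' }
  L → ε: FIRST = { ε }
  L → e Y X: FIRST = { 'e' }
Productions for X:
  X → L L S: FIRST = { ';', 'e', 'f' }
  X → L ; Y: FIRST = { ';', 'e', 'f' }
Y, S have only one production, so no FIRST/FIRST conflict is possible there.

Conflict for X: X → L L S and X → L ; Y
  Overlap: { ';', 'e', 'f' }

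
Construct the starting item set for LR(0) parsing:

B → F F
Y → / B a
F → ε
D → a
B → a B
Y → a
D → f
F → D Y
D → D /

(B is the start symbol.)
First, augment the grammar with B' → B
I₀ = CLOSURE({ [B' → . B] }):
  [B' → . B] has the dot before B: add [B → . F F], [B → . a B]
  [B → . F F] has the dot before F: add [F → .], [F → . D Y]
  [F → . D Y] has the dot before D: add [D → . a], [D → . f], [D → . D /]
No further items can be added.

I₀ = { [B → . F F], [B → . a B], [B' → . B], [D → . D /], [D → . a], [D → . f], [F → . D Y], [F → .] }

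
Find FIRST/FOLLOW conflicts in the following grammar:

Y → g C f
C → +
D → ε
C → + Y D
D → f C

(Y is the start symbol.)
Nullable non-terminals: D.

D: nullable alternative(s) D → ε; FOLLOW(D) = { 'f' }
  D → ε: FIRST \ {ε} = { } — this is the only nullable alternative, skip
  D → f C: FIRST \ {ε} = { 'f' } — overlaps FOLLOW(D) on { 'f' }: CONFLICT

C, Y have no nullable alternative, so no FIRST/FOLLOW check is needed there.

So the grammar has 1 FIRST/FOLLOW conflict (marked CONFLICT above).

Answer: Yes. D → f C with FOLLOW(D) on { 'f' }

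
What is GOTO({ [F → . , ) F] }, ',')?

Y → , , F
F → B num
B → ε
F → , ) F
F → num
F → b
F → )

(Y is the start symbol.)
GOTO(I, ',') = CLOSURE({ [A → αX.β] : [A → α.Xβ] ∈ I, X = ',' })

Items with dot before ',', with the dot advanced:
  [F → . , ) F] → [F → , . ) F]
Closure adds nothing (no advanced item has the dot before a non-terminal).

GOTO = { [F → , . ) F] }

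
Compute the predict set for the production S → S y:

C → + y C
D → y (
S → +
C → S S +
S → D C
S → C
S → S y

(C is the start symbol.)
PREDICT(S → S y) = (FIRST(RHS) \ {ε}) ∪ (FOLLOW(S) if ε ∈ FIRST(RHS), i.e. RHS ⇒* ε)
FIRST(S) = { '+', 'y' }
FIRST(S y) = { '+', 'y' }
ε ∉ FIRST(S y), so FOLLOW(S) is not added.
PREDICT(S → S y) = { '+', 'y' }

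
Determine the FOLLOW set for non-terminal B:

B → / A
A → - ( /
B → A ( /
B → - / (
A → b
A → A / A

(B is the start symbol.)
{ $ }

To compute FOLLOW(B), find every occurrence of B on a right-hand side N → α B β: add FIRST(β) \ {ε}, and if β is empty or nullable also add FOLLOW(N). Iterate to a fixed point.

B is the start symbol, so $ ∈ FOLLOW(B).
B does not occur on any right-hand side.

Taking the union: FOLLOW(B) = { $ }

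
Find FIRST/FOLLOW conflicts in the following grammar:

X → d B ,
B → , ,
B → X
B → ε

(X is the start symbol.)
Yes. B → ',' ',' with FOLLOW(B) on { ',' }

A FIRST/FOLLOW conflict occurs when a non-terminal N has a nullable alternative N → β (β ⇒* ε) and another alternative N → α with FIRST(α) ∩ FOLLOW(N) ≠ ∅: on such a lookahead the parser cannot decide between expanding α and letting N vanish via β.

Nullable non-terminals: B.
FIRST sets used below: FIRST(X) = { 'd' }

B: nullable alternative(s) B → ε; FOLLOW(B) = { ',' }
  B → , ,: FIRST \ {ε} = { ',' } — overlaps FOLLOW(B) on { ',' }: CONFLICT
  B → X: FIRST \ {ε} = { 'd' } — disjoint from FOLLOW(B)
  B → ε: FIRST \ {ε} = { } — this is the only nullable alternative, skip

X has no nullable alternative, so no FIRST/FOLLOW check is needed there.

So the grammar has 1 FIRST/FOLLOW conflict (marked CONFLICT above).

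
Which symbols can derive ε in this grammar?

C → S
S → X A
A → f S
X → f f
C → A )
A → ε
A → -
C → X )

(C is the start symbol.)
{ 'A' }

A non-terminal is nullable if it can derive ε (the empty string): either it has an ε-production, or it has a production whose right-hand side consists entirely of nullable non-terminals.

ε-productions: A → ε
So A is immediately nullable.
No further non-terminal can be added: every production for the remaining non-terminals contains a terminal or a non-nullable non-terminal.
Nullable = { 'A' }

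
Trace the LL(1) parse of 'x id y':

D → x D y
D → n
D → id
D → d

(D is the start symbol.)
Stack is shown with the top on the left.

Stack    Input     Action
-------------------------
D $      x id y $  output D → x D y
x D y $  x id y $  match 'x'
D y $    id y $    output D → id
id y $   id y $    match 'id'
y $      y $       match 'y'
$        $         accept

The string is accepted.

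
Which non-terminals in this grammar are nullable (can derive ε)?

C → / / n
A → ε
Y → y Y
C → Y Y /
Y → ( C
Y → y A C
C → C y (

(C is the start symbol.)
{ 'A' }

A non-terminal is nullable if it can derive ε (the empty string): either it has an ε-production, or it has a production whose right-hand side consists entirely of nullable non-terminals.

ε-productions: A → ε
So A is immediately nullable.
No further non-terminal can be added: every production for the remaining non-terminals contains a terminal or a non-nullable non-terminal.
Nullable = { 'A' }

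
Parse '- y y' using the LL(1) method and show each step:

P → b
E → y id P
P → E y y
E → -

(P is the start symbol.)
Stack is shown with the top on the left.

Stack    Input    Action
------------------------
P $      - y y $  output P → E y y
E y y $  - y y $  output E → -
- y y $  - y y $  match '-'
y y $    y y $    match 'y'
y $      y $      match 'y'
$        $        accept

The string is accepted.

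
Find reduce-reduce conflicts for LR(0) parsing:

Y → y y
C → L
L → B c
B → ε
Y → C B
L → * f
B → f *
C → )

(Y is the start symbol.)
No reduce-reduce conflicts

Augment with Y' → Y and build the canonical LR(0) collection (I0 = CLOSURE({[Y' → . Y]}), then GOTO on every symbol after a dot until no new states appear). It has 14 states:
  I0: { [B → . f *], [B → .], [C → . )], [C → . L], [L → . * f], [L → . B c], [Y → . C B], [Y → . y y], [Y' → . Y] }  — shift, reduce
  I1: { [C → ) .] }  — reduce
  I2: { [L → * . f] }  — shift
  I3: { [L → B . c] }  — shift
  I4: { [B → . f *], [B → .], [Y → C . B] }  — shift, reduce
  I5: { [C → L .] }  — reduce
  I6: { [Y' → Y .] }  — accept
  I7: { [B → f . *] }  — shift
  I8: { [Y → y . y] }  — shift
  I9: { [Y → y y .] }  — reduce
  I10: { [B → f * .] }  — reduce
  I11: { [Y → C B .] }  — reduce
  I12: { [L → B c .] }  — reduce
  I13: { [L → * f .] }  — reduce

No state contains more than one complete item.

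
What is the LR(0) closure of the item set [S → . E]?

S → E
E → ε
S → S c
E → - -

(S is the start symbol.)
To compute CLOSURE, for each item [A → α.Bβ] where B is a non-terminal, add [B → .γ] for all productions B → γ; repeat for the newly added items until nothing changes.

Start with: [S → . E]
  [S → . E] has the dot before E: add [E → .], [E → . - -]
No further items can be added.

CLOSURE = { [E → . - -], [E → .], [S → . E] }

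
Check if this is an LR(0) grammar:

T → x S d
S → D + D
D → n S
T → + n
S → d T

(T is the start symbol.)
Yes, the grammar is LR(0)

A grammar is LR(0) if no state in the canonical LR(0) collection has:
  - both a shift item (dot before a terminal) and a complete item (shift-reduce conflict), or
  - two or more complete items (reduce-reduce conflict; the accept item [T' → T .] counts as a complete item here).

Augment with T' → T and build the canonical LR(0) collection (I0 = CLOSURE({[T' → . T]}), then GOTO on every symbol after a dot until no new states appear). It has 14 states:
  I0: { [T → . + n], [T → . x S d], [T' → . T] }  — shift
  I1: { [T → + . n] }  — shift
  I2: { [T' → T .] }  — accept
  I3: { [D → . n S], [S → . D + D], [S → . d T], [T → x . S d] }  — shift
  I4: { [S → D . + D] }  — shift
  I5: { [T → x S . d] }  — shift
  I6: { [S → d . T], [T → . + n], [T → . x S d] }  — shift
  I7: { [D → . n S], [D → n . S], [S → . D + D], [S → . d T] }  — shift
  I8: { [D → n S .] }  — reduce
  I9: { [S → d T .] }  — reduce
  I10: { [T → x S d .] }  — reduce
  I11: { [D → . n S], [S → D + . D] }  — shift
  I12: { [S → D + D .] }  — reduce
  I13: { [T → + n .] }  — reduce

Every state is either a pure shift/goto state or contains exactly one complete item and nothing to shift — no conflicts. The grammar is LR(0).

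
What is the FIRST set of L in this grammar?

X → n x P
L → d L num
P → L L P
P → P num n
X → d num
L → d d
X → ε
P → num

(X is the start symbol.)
From L → d L num:
  - d is a terminal: add 'd' and stop
From L → d d:
  - d is a terminal: add 'd' and stop

Collecting: FIRST(L) = { 'd' }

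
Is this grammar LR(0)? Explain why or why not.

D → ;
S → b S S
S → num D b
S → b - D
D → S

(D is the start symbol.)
Yes, the grammar is LR(0)

A grammar is LR(0) if no state in the canonical LR(0) collection has:
  - both a shift item (dot before a terminal) and a complete item (shift-reduce conflict), or
  - two or more complete items (reduce-reduce conflict; the accept item [D' → D .] counts as a complete item here).

Augment with D' → D and build the canonical LR(0) collection (I0 = CLOSURE({[D' → . D]}), then GOTO on every symbol after a dot until no new states appear). It has 12 states:
  I0: { [D → . ;], [D → . S], [D' → . D], [S → . b - D], [S → . b S S], [S → . num D b] }  — shift
  I1: { [D → ; .] }  — reduce
  I2: { [D' → D .] }  — accept
  I3: { [D → S .] }  — reduce
  I4: { [S → . b - D], [S → . b S S], [S → . num D b], [S → b . - D], [S → b . S S] }  — shift
  I5: { [D → . ;], [D → . S], [S → . b - D], [S → . b S S], [S → . num D b], [S → num . D b] }  — shift
  I6: { [S → num D . b] }  — shift
  I7: { [S → num D b .] }  — reduce
  I8: { [D → . ;], [D → . S], [S → . b - D], [S → . b S S], [S → . num D b], [S → b - . D] }  — shift
  I9: { [S → . b - D], [S → . b S S], [S → . num D b], [S → b S . S] }  — shift
  I10: { [S → b S S .] }  — reduce
  I11: { [S → b - D .] }  — reduce

Every state is either a pure shift/goto state or contains exactly one complete item and nothing to shift — no conflicts. The grammar is LR(0).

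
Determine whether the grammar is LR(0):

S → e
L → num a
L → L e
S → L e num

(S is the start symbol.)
Augment with S' → S and build the canonical LR(0) collection (I0 = CLOSURE({[S' → . S]}), then GOTO on every symbol after a dot until no new states appear). It has 8 states:
  I0: { [L → . L e], [L → . num a], [S → . L e num], [S → . e], [S' → . S] }  — shift
  I1: { [L → L . e], [S → L . e num] }  — shift
  I2: { [S' → S .] }  — accept
  I3: { [S → e .] }  — reduce
  I4: { [L → num . a] }  — shift
  I5: { [L → num a .] }  — reduce
  I6: { [L → L e .], [S → L e . num] }  — shift, reduce
  I7: { [S → L e num .] }  — reduce

Conflict in state I6:
  Shift-reduce conflict between [L → L e .] and [S → L e . num]
So the grammar is NOT LR(0).

Answer: No. Shift-reduce conflict between [L → L e .] and [S → L e . num]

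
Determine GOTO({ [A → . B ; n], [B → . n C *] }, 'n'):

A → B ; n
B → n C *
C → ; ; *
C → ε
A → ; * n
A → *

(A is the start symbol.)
GOTO(I, 'n') = CLOSURE({ [A → αX.β] : [A → α.Xβ] ∈ I, X = 'n' })

Items with dot before 'n', with the dot advanced:
  [B → . n C *] → [B → n . C *]
Closure of the advanced items:
  [B → n . C *] has the dot before C: add [C → . ; ; *], [C → .]

GOTO = { [B → n . C *], [C → . ; ; *], [C → .] }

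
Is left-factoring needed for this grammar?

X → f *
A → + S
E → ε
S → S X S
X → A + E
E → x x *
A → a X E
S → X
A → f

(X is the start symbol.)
Left-factoring is needed when two productions for the same non-terminal
share a common prefix on the right-hand side.

Productions for X:
  X → f *
  X → A + E
Productions for A:
  A → + S
  A → a X E
  A → f
Productions for E:
  E → ε
  E → x x *
Productions for S:
  S → S X S
  S → X

No common prefixes found.

Answer: No, left-factoring is not needed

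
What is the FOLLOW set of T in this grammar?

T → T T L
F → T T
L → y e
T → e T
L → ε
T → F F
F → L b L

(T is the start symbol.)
To compute FOLLOW(T), find every occurrence of T on a right-hand side N → α T β: add FIRST(β) \ {ε}, and if β is empty or nullable also add FOLLOW(N). Iterate to a fixed point.

T is the start symbol, so $ ∈ FOLLOW(T).
In T → T T L: T is followed by T L, add FIRST(T L) \ {ε} = { 'b', 'e', 'y' }
In T → T T L: T is followed by L, add FIRST(L) \ {ε} = { 'y' }
  L is nullable, so FOLLOW(T) is also included — that is the set being defined, nothing new
In F → T T: T is followed by T, add FIRST(T) \ {ε} = { 'b', 'e', 'y' }
In F → T T: T is at the end, add FOLLOW(F)
In T → e T: T is at the end; this adds FOLLOW(T) to itself — nothing new

The FOLLOW sets referred to above (computed the same way, to a fixed point):
  FOLLOW(F) = { $, 'b', 'e', 'y' }

Taking the union: FOLLOW(T) = { $, 'b', 'e', 'y' }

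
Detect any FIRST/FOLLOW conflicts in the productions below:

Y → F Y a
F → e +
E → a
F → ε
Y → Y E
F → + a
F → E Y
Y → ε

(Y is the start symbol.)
Nullable non-terminals: F, Y.
FIRST sets used below: FIRST(E) = { 'a' }, FIRST(F) = { '+', 'a', 'e', ε }, FIRST(Y) = { '+', 'a', 'e', ε }

F: nullable alternative(s) F → ε; FOLLOW(F) = { '+', 'a', 'e' }
  F → e +: FIRST \ {ε} = { 'e' } — overlaps FOLLOW(F) on { 'e' }: CONFLICT
  F → ε: FIRST \ {ε} = { } — this is the only nullable alternative, skip
  F → + a: FIRST \ {ε} = { '+' } — overlaps FOLLOW(F) on { '+' }: CONFLICT
  F → E Y: FIRST \ {ε} = { 'a' } — overlaps FOLLOW(F) on { 'a' }: CONFLICT

Y: nullable alternative(s) Y → ε; FOLLOW(Y) = { $, '+', 'a', 'e' }
  Y → F Y a: FIRST \ {ε} = { '+', 'a', 'e' } — overlaps FOLLOW(Y) on { '+', 'a', 'e' }: CONFLICT
  Y → Y E: FIRST \ {ε} = { '+', 'a', 'e' } — overlaps FOLLOW(Y) on { '+', 'a', 'e' }: CONFLICT
  Y → ε: FIRST \ {ε} = { } — this is the only nullable alternative, skip

E has no nullable alternative, so no FIRST/FOLLOW check is needed there.

So the grammar has 5 FIRST/FOLLOW conflicts (marked CONFLICT above).

Answer: Yes. Y → F Y a with FOLLOW(Y) on { '+', 'a', 'e' }; Y → Y E with FOLLOW(Y) on { '+', 'a', 'e' }; F → e '+' with FOLLOW(F) on { 'e' }; F → '+' a with FOLLOW(F) on { '+' }; F → E Y with FOLLOW(F) on { 'a' }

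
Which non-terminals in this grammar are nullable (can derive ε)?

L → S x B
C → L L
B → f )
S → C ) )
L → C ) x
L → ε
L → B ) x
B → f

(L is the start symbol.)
{ 'C', 'L' }

A non-terminal is nullable if it can derive ε (the empty string): either it has an ε-production, or it has a production whose right-hand side consists entirely of nullable non-terminals.

ε-productions: L → ε
So L is immediately nullable.
C → L L: every symbol on the right is nullable, so C is nullable too.
No further non-terminal can be added: every production for the remaining non-terminals contains a terminal or a non-nullable non-terminal.
Nullable = { 'C', 'L' }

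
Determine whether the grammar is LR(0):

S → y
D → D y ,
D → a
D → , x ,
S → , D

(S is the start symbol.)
A grammar is LR(0) if no state in the canonical LR(0) collection has:
  - both a shift item (dot before a terminal) and a complete item (shift-reduce conflict), or
  - two or more complete items (reduce-reduce conflict; the accept item [S' → S .] counts as a complete item here).

Augment with S' → S and build the canonical LR(0) collection (I0 = CLOSURE({[S' → . S]}), then GOTO on every symbol after a dot until no new states appear). It has 11 states:
  I0: { [S → . , D], [S → . y], [S' → . S] }  — shift
  I1: { [D → . , x ,], [D → . D y ,], [D → . a], [S → , . D] }  — shift
  I2: { [S' → S .] }  — accept
  I3: { [S → y .] }  — reduce
  I4: { [D → , . x ,] }  — shift
  I5: { [D → D . y ,], [S → , D .] }  — shift, reduce
  I6: { [D → a .] }  — reduce
  I7: { [D → D y . ,] }  — shift
  I8: { [D → D y , .] }  — reduce
  I9: { [D → , x . ,] }  — shift
  I10: { [D → , x , .] }  — reduce

Conflict in state I5:
  Shift-reduce conflict between [S → , D .] and [D → D . y ,]
So the grammar is NOT LR(0).

Answer: No. Shift-reduce conflict between [S → , D .] and [D → D . y ,]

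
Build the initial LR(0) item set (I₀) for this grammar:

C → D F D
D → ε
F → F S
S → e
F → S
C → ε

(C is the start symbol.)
{ [C → . D F D], [C → .], [C' → . C], [D → .] }

First, augment the grammar with C' → C
I₀ = CLOSURE({ [C' → . C] }):
  [C' → . C] has the dot before C: add [C → . D F D], [C → .]
  [C → . D F D] has the dot before D: add [D → .]
No further items can be added.

I₀ = { [C → . D F D], [C → .], [C' → . C], [D → .] }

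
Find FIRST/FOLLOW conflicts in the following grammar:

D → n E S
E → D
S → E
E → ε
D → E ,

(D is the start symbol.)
Nullable non-terminals: E, S.
FIRST sets used below: FIRST(D) = { ',', 'n' }

E: nullable alternative(s) E → ε; FOLLOW(E) = { $, ',', 'n' }
  E → D: FIRST \ {ε} = { ',', 'n' } — overlaps FOLLOW(E) on { ',', 'n' }: CONFLICT
  E → ε: FIRST \ {ε} = { } — this is the only nullable alternative, skip
S has a nullable alternative but only one production, so nothing to check.

D has no nullable alternative, so no FIRST/FOLLOW check is needed there.

So the grammar has 1 FIRST/FOLLOW conflict (marked CONFLICT above).

Answer: Yes. E → D with FOLLOW(E) on { ',', 'n' }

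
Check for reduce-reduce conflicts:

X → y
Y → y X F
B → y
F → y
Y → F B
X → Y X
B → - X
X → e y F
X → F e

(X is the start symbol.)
Yes — I5: [F → y .] vs [X → y .]

Augment with X' → X and build the canonical LR(0) collection (I0 = CLOSURE({[X' → . X]}), then GOTO on every symbol after a dot until no new states appear). It has 17 states:
  I0: { [F → . y], [X → . F e], [X → . Y X], [X → . e y F], [X → . y], [X' → . X], [Y → . F B], [Y → . y X F] }  — shift
  I1: { [B → . - X], [B → . y], [X → F . e], [Y → F . B] }  — shift
  I2: { [X' → X .] }  — accept
  I3: { [F → . y], [X → . F e], [X → . Y X], [X → . e y F], [X → . y], [X → Y . X], [Y → . F B], [Y → . y X F] }  — shift
  I4: { [X → e . y F] }  — shift
  I5: { [F → . y], [F → y .], [X → . F e], [X → . Y X], [X → . e y F], [X → . y], [X → y .], [Y → . F B], [Y → . y X F], [Y → y . X F] }  — shift, 2 reduces
  I6: { [F → . y], [Y → y X . F] }  — shift
  I7: { [Y → y X F .] }  — reduce
  I8: { [F → y .] }  — reduce
  I9: { [F → . y], [X → e y . F] }  — shift
  I10: { [X → e y F .] }  — reduce
  I11: { [X → Y X .] }  — reduce
  I12: { [B → - . X], [F → . y], [X → . F e], [X → . Y X], [X → . e y F], [X → . y], [Y → . F B], [Y → . y X F] }  — shift
  I13: { [Y → F B .] }  — reduce
  I14: { [X → F e .] }  — reduce
  I15: { [B → y .] }  — reduce
  I16: { [B → - X .] }  — reduce

I5 contains complete items [F → y .], [X → y .] — reduce-reduce conflict.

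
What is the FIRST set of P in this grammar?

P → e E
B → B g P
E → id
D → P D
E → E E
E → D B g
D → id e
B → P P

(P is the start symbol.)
From P → e E:
  - e is a terminal: add 'e' and stop

Collecting: FIRST(P) = { 'e' }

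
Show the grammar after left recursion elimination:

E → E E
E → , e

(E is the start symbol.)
E → , e E'
E' → E E'
E' → ε

E is directly left-recursive. The standard transformation for
  A → A α₁ | ... | A α_m | β₁ | ... | β_n
is
  A  → β₁ A' | ... | β_n A'
  A' → α₁ A' | ... | α_m A' | ε

E → , e becomes E → , e E'
E → E E becomes E' → E E'
Add E' → ε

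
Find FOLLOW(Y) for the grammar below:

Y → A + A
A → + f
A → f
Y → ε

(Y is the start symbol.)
{ $ }

To compute FOLLOW(Y), find every occurrence of Y on a right-hand side N → α Y β: add FIRST(β) \ {ε}, and if β is empty or nullable also add FOLLOW(N). Iterate to a fixed point.

Y is the start symbol, so $ ∈ FOLLOW(Y).
Y does not occur on any right-hand side.

Taking the union: FOLLOW(Y) = { $ }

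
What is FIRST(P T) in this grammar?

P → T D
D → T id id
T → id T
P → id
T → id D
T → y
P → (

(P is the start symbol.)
{ '(', 'id', 'y' }

FIRST sets of the non-terminals involved (from the grammar, by fixed-point iteration):
  FIRST(P) = { '(', 'id', 'y' }

To compute FIRST(P T), process the symbols left to right:
Symbol P is a non-terminal. Add FIRST(P) \ {ε} = { '(', 'id', 'y' }
P is not nullable (ε ∉ FIRST(P)), so stop here.
FIRST(P T) = { '(', 'id', 'y' }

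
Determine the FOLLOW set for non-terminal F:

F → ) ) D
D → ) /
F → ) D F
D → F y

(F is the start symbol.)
To compute FOLLOW(F), find every occurrence of F on a right-hand side N → α F β: add FIRST(β) \ {ε}, and if β is empty or nullable also add FOLLOW(N). Iterate to a fixed point.

F is the start symbol, so $ ∈ FOLLOW(F).
In F → ) D F: F is at the end; this adds FOLLOW(F) to itself — nothing new
In D → F y: F is followed by y, add FIRST(y) \ {ε} = { 'y' }

Taking the union: FOLLOW(F) = { $, 'y' }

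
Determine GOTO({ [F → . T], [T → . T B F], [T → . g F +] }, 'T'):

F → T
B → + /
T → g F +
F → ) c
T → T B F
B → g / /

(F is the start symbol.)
GOTO(I, 'T') = CLOSURE({ [A → αX.β] : [A → α.Xβ] ∈ I, X = 'T' })

Items with dot before 'T', with the dot advanced:
  [F → . T] → [F → T .]
  [T → . T B F] → [T → T . B F]
Closure of the advanced items:
  [T → T . B F] has the dot before B: add [B → . + /], [B → . g / /]

GOTO = { [B → . + /], [B → . g / /], [F → T .], [T → T . B F] }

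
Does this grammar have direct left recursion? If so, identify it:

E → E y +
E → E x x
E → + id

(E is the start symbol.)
Yes, E is left-recursive

E → E y +: LEFT RECURSIVE (starts with E)
E → E x x: LEFT RECURSIVE (starts with E)
E → + id: starts with '+'

The grammar has direct left recursion on: E.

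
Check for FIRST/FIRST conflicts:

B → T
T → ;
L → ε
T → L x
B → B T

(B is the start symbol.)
Yes. B → T / B → B T on { ';', 'x' }

A FIRST/FIRST conflict occurs when two productions N → α and N → β for the same non-terminal have FIRST(α) ∩ FIRST(β) ≠ ∅ (with ε ∈ FIRST of a nullable right-hand side, so two nullable alternatives also conflict).

FIRST sets of the non-terminals at (or reachable through a nullable prefix from) the front of some alternative:
  FIRST(T) = { ';', 'x' }
  FIRST(B) = { ';', 'x' }
  FIRST(L) = { ε }

Productions for B:
  B → T: FIRST = { ';', 'x' }
  B → B T: FIRST = { ';', 'x' }
Productions for T:
  T → ;: FIRST = { ';' }
  T → L x: FIRST = { 'x' }
L has only one production, so no FIRST/FIRST conflict is possible there.

Conflict for B: B → T and B → B T
  Overlap: { ';', 'x' }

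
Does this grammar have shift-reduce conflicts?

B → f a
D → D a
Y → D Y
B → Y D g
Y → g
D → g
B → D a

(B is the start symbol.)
A shift-reduce conflict occurs when an LR(0) state has both:
  - a complete (reduce) item [A → α .] (dot at the end), and
  - a shift item [B → β . c γ] (dot before a terminal).

Augment with B' → B and build the canonical LR(0) collection (I0 = CLOSURE({[B' → . B]}), then GOTO on every symbol after a dot until no new states appear). It has 14 states:
  I0: { [B → . D a], [B → . Y D g], [B → . f a], [B' → . B], [D → . D a], [D → . g], [Y → . D Y], [Y → . g] }  — shift
  I1: { [B' → B .] }  — accept
  I2: { [B → D . a], [D → . D a], [D → . g], [D → D . a], [Y → . D Y], [Y → . g], [Y → D . Y] }  — shift
  I3: { [B → Y . D g], [D → . D a], [D → . g] }  — shift
  I4: { [B → f . a] }  — shift
  I5: { [D → g .], [Y → g .] }  — 2 reduces
  I6: { [B → f a .] }  — reduce
  I7: { [B → Y D . g], [D → D . a] }  — shift
  I8: { [D → g .] }  — reduce
  I9: { [D → D a .] }  — reduce
  I10: { [B → Y D g .] }  — reduce
  I11: { [D → . D a], [D → . g], [D → D . a], [Y → . D Y], [Y → . g], [Y → D . Y] }  — shift
  I12: { [Y → D Y .] }  — reduce
  I13: { [B → D a .], [D → D a .] }  — 2 reduces

No state contains both a complete item and a shift item.

Answer: No shift-reduce conflicts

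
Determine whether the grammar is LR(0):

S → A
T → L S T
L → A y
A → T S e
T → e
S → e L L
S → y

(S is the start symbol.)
No. Shift-reduce conflict between [S → A .] and [L → A . y]

A grammar is LR(0) if no state in the canonical LR(0) collection has:
  - both a shift item (dot before a terminal) and a complete item (shift-reduce conflict), or
  - two or more complete items (reduce-reduce conflict; the accept item [S' → S .] counts as a complete item here).

Augment with S' → S and build the canonical LR(0) collection (I0 = CLOSURE({[S' → . S]}), then GOTO on every symbol after a dot until no new states appear). It has 16 states:
  I0: { [A → . T S e], [L → . A y], [S → . A], [S → . e L L], [S → . y], [S' → . S], [T → . L S T], [T → . e] }  — shift
  I1: { [L → A . y], [S → A .] }  — shift, reduce
  I2: { [A → . T S e], [L → . A y], [S → . A], [S → . e L L], [S → . y], [T → . L S T], [T → . e], [T → L . S T] }  — shift
  I3: { [S' → S .] }  — accept
  I4: { [A → . T S e], [A → T . S e], [L → . A y], [S → . A], [S → . e L L], [S → . y], [T → . L S T], [T → . e] }  — shift
  I5: { [A → . T S e], [L → . A y], [S → e . L L], [T → . L S T], [T → . e], [T → e .] }  — shift, reduce
  I6: { [S → y .] }  — reduce
  I7: { [L → A . y] }  — shift
  I8: { [A → . T S e], [L → . A y], [S → . A], [S → . e L L], [S → . y], [S → e L . L], [T → . L S T], [T → . e], [T → L . S T] }  — shift
  I9: { [T → e .] }  — reduce
  I10: { [A → . T S e], [L → . A y], [S → . A], [S → . e L L], [S → . y], [S → e L L .], [T → . L S T], [T → . e], [T → L . S T] }  — shift, reduce
  I11: { [A → . T S e], [L → . A y], [T → . L S T], [T → . e], [T → L S . T] }  — shift
  I12: { [A → . T S e], [A → T . S e], [L → . A y], [S → . A], [S → . e L L], [S → . y], [T → . L S T], [T → . e], [T → L S T .] }  — shift, reduce
  I13: { [A → T S . e] }  — shift
  I14: { [A → T S e .] }  — reduce
  I15: { [L → A y .] }  — reduce

Conflict in state I1:
  Shift-reduce conflict between [S → A .] and [L → A . y]
So the grammar is NOT LR(0).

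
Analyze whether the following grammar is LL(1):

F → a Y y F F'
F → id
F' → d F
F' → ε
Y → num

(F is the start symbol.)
Relevant sets:
  FOLLOW(F') = { $, 'd' }

For F:
  PREDICT(F → a Y y F F') = { 'a' }
  PREDICT(F → id) = { 'id' }
For F':
  PREDICT(F' → d F) = { 'd' }
  PREDICT(F' → ε) = { $, 'd' }
Y has a single production, so nothing to check there.

Conflict found: Predict set conflict for F': { 'd' }
The grammar is NOT LL(1).

Answer: No. Predict set conflict for F': { 'd' }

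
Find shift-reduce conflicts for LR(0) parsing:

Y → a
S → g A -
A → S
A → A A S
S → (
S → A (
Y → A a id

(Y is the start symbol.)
Augment with Y' → Y and build the canonical LR(0) collection (I0 = CLOSURE({[Y' → . Y]}), then GOTO on every symbol after a dot until no new states appear). It has 14 states:
  I0: { [A → . A A S], [A → . S], [S → . (], [S → . A (], [S → . g A -], [Y → . A a id], [Y → . a], [Y' → . Y] }  — shift
  I1: { [S → ( .] }  — reduce
  I2: { [A → . A A S], [A → . S], [A → A . A S], [S → . (], [S → . A (], [S → . g A -], [S → A . (], [Y → A . a id] }  — shift
  I3: { [A → S .] }  — reduce
  I4: { [Y' → Y .] }  — accept
  I5: { [Y → a .] }  — reduce
  I6: { [A → . A A S], [A → . S], [S → . (], [S → . A (], [S → . g A -], [S → g . A -] }  — shift
  I7: { [A → . A A S], [A → . S], [A → A . A S], [S → . (], [S → . A (], [S → . g A -], [S → A . (], [S → g A . -] }  — shift
  I8: { [S → ( .], [S → A ( .] }  — 2 reduces
  I9: { [S → g A - .] }  — reduce
  I10: { [A → . A A S], [A → . S], [A → A . A S], [A → A A . S], [S → . (], [S → . A (], [S → . g A -], [S → A . (] }  — shift
  I11: { [A → A A S .], [A → S .] }  — 2 reduces
  I12: { [Y → A a . id] }  — shift
  I13: { [Y → A a id .] }  — reduce

No state contains both a complete item and a shift item.

Answer: No shift-reduce conflicts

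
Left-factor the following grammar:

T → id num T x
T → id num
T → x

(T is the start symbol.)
T → id num T'
T' → T x
T' → ε
T → x

Left-factoring transforms A → αβ₁ | αβ₂ into A → αA' and A' → β₁ | β₂
(α is the longest common prefix among the alternatives). Repeat until
no nonterminal has two alternatives with a common prefix.

Round 1: T has alternatives sharing prefix 'id num'. Introduce T': T → id num T'
  Add: T' → T x
  Add: T' → ε

No remaining common prefixes — done.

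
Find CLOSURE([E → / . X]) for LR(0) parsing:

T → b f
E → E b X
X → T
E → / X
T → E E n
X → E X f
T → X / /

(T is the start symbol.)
{ [E → . / X], [E → . E b X], [E → / . X], [T → . E E n], [T → . X / /], [T → . b f], [X → . E X f], [X → . T] }

To compute CLOSURE, for each item [A → α.Bβ] where B is a non-terminal, add [B → .γ] for all productions B → γ; repeat for the newly added items until nothing changes.

Start with: [E → / . X]
  [E → / . X] has the dot before X: add [X → . T], [X → . E X f]
  [X → . T] has the dot before T: add [T → . b f], [T → . E E n], [T → . X / /]
  [X → . E X f] has the dot before E: add [E → . E b X], [E → . / X]
No further items can be added.

CLOSURE = { [E → . / X], [E → . E b X], [E → / . X], [T → . E E n], [T → . X / /], [T → . b f], [X → . E X f], [X → . T] }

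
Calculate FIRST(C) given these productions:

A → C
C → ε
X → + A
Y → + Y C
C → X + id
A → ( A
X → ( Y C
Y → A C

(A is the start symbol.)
{ '(', '+', ε }

To compute FIRST(C), examine every production with C on the left-hand side, reading each right-hand side left to right until a non-nullable symbol is reached.

FIRST sets of the other non-terminals involved (by the same procedure, iterated to a fixed point):
  FIRST(X) = { '(', '+' }

From C → ε:
  - ε-production, so ε ∈ FIRST(C)
From C → X + id:
  - X is a non-terminal: add FIRST(X) \ {ε} = { '(', '+' }
    X is not nullable, so stop

Collecting: FIRST(C) = { '(', '+', ε }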